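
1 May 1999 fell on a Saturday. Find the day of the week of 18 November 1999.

May 1999: 31 − 1 = 30 days remain.
Then June (30), July (31), August (31), September (30), October (31): 30 + 31 + 31 + 30 + 31 = 153 days.
November 1–18, 1999: 18 days.
Total: 30 + 153 + 18 = 201 days.
201 mod 7 = 5, so 5 days after Saturday is Thursday.

Thursday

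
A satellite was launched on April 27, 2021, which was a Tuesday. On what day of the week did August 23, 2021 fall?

April 2021: 30 − 27 = 3 days remain.
Then May (31), June (30), July (31): 31 + 30 + 31 = 92 days.
August 1–23, 2021: 23 days.
Total: 3 + 92 + 23 = 118 days.
118 mod 7 = 6, so 6 days after Tuesday is Monday.

Monday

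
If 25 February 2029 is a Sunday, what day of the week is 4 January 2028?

Count forward from the earlier date (January 4, 2028) to the later (February 25, 2029):
January 4, 2028 → January 4, 2029: 366 days (2028 is a leap year).
January 2029: 31 − 4 = 27 days remain.
February 1–25, 2029: 25 days (2029 is not a leap year).
Residual: 52 days.
Total: 418 days.
418 mod 7 = 5, so 5 days before Sunday is Tuesday.

Tuesday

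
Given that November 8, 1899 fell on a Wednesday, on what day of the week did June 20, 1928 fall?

Day-of-year of November 8, 1899: 312.
Day-of-year of June 20, 1928: 172.
1899 has 365 days, so 365 − 312 = 53 days remain in 1899.
Full years 1900–1927: 22 common + 6 leap = 22×365 + 6×366 = 10226 days.
Total: 53 + 10226 + 172 = 10451 days.
10451 is a multiple of 7, so June 20, 1928 falls on the same weekday: Wednesday.

Wednesday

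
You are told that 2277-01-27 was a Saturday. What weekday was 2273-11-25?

Count forward from the earlier date (November 25, 2273) to the later (January 27, 2277):
November 25, 2273 → November 25, 2274: 365 days.
November 25, 2274 → November 25, 2275: 365 days.
November 25, 2275 → November 25, 2276: 366 days (2276 is a leap year).
November 2276: 30 − 25 = 5 days remain.
Then December (31): 31 days.
January 1–27, 2277: 27 days.
Residual: 63 days.
Total: 1159 days.
1159 mod 7 = 4, so 4 days before Saturday is Tuesday.

Tuesday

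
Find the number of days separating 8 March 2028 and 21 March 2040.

Day-of-year of March 8, 2028: 68.
Day-of-year of March 21, 2040: 81.
2028 has 366 days, so 366 − 68 = 298 days remain in 2028.
Full years 2029–2039: 9 common + 2 leap = 9×365 + 2×366 = 4017 days.
Total: 298 + 4017 + 81 = 4396 days.

4396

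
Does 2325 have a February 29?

2325 is not a leap year.

No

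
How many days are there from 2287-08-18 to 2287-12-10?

August 2287: 31 − 18 = 13 days remain.
Then September (30), October (31), November (30): 30 + 31 + 30 = 91 days.
December 1–10, 2287: 10 days.
Total: 13 + 91 + 10 = 114 days.

114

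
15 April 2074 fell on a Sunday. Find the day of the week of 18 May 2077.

April 15, 2074 → April 15, 2075: 365 days.
April 15, 2075 → April 15, 2076: 366 days (2076 is a leap year).
April 15, 2076 → April 15, 2077: 365 days.
April 2077: 30 − 15 = 15 days remain.
May 1–18, 2077: 18 days.
Residual: 33 days.
Total: 1129 days.
1129 mod 7 = 2, so 2 days after Sunday is Tuesday.

Tuesday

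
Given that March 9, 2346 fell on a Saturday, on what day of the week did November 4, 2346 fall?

March 2346: 31 − 9 = 22 days remain.
Then April (30), May (31), June (30), July (31), August (31), September (30), October (31): 30 + 31 + 30 + 31 + 31 + 30 + 31 = 214 days.
November 1–4, 2346: 4 days.
Total: 22 + 214 + 4 = 240 days.
240 mod 7 = 2, so 2 days after Saturday is Monday.

Monday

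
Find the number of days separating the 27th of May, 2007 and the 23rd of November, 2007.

180

May 2007: 31 − 27 = 4 days remain.
Then June (30), July (31), August (31), September (30), October (31): 30 + 31 + 31 + 30 + 31 = 153 days.
November 1–23, 2007: 23 days.
Total: 4 + 153 + 23 = 180 days.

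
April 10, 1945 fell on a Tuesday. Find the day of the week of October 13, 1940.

Sunday

Count forward from the earlier date (October 13, 1940) to the later (April 10, 1945):
October 13, 1940 → October 13, 1941: 365 days.
October 13, 1941 → October 13, 1942: 365 days.
October 13, 1942 → October 13, 1943: 365 days.
October 13, 1943 → October 13, 1944: 366 days (1944 is a leap year).
October 1944: 31 − 13 = 18 days remain.
Then November (30), December (31), January (31), February 1945 (28), March (31): 30 + 31 + 31 + 28 + 31 = 151 days.
April 1–10, 1945: 10 days.
Residual: 179 days.
Total: 1640 days.
1640 mod 7 = 2, so 2 days before Tuesday is Sunday.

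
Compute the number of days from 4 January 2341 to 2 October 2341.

January 2341: 31 − 4 = 27 days remain.
Then February 2341 (28), March (31), April (30), May (31), June (30), July (31), August (31), September (30): 28 + 31 + 30 + 31 + 30 + 31 + 31 + 30 = 242 days.
October 1–2, 2341: 2 days.
Total: 27 + 242 + 2 = 271 days.

271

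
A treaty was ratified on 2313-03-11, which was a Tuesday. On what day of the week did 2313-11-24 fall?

March 2313: 31 − 11 = 20 days remain.
Then April (30), May (31), June (30), July (31), August (31), September (30), October (31): 30 + 31 + 30 + 31 + 31 + 30 + 31 = 214 days.
November 1–24, 2313: 24 days.
Total: 20 + 214 + 24 = 258 days.
258 mod 7 = 6, so 6 days after Tuesday is Monday.

Monday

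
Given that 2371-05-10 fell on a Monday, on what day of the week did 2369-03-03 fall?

Monday

Count forward from the earlier date (March 3, 2369) to the later (May 10, 2371):
March 2369: 31 − 3 = 28 days remain.
Then 25 full months totalling 760 days.
May 1–10, 2371: 10 days.
Total: 28 + 760 + 10 = 798 days.
798 is a multiple of 7, so 2369-03-03 falls on the same weekday: Monday.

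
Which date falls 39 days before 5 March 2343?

25 January 2343

Count 39 days before March 5, 2343:
January 2343: 31 − 25 = 6 days remain.
Then February 2343 (28): 28 days.
March 1–5, 2343: 5 days.
Total: 6 + 28 + 5 = 39 days.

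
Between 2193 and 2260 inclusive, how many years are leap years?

Years divisible by 4: 2196, 2200, …, 2260 — 17 in all.
Of these, 2200 is divisible by 100 but not 400, so not leap.
Leap years: 17 − 1 = 16.

16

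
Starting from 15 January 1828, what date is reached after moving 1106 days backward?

4 January 1825

Count 1106 days before January 15, 1828:
Day-of-year of January 4, 1825: 4.
Day-of-year of January 15, 1828: 15.
1825 has 365 days, so 365 − 4 = 361 days remain in 1825.
Full years: 1826: 365; 1827: 365. Sum = 730.
Total: 361 + 730 + 15 = 1106 days.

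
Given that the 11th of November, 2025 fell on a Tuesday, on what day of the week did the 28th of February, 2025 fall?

Friday

Count forward from the earlier date (February 28, 2025) to the later (November 11, 2025):
February 2025: 28 − 28 = 0 days remain (2025 is not a leap year, so February has 28 days).
Then March (31), April (30), May (31), June (30), July (31), August (31), September (30), October (31): 31 + 30 + 31 + 30 + 31 + 31 + 30 + 31 = 245 days.
November 1–11, 2025: 11 days.
Total: 0 + 245 + 11 = 256 days.
256 mod 7 = 4, so 4 days before Tuesday is Friday.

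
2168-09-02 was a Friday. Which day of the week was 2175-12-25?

From September 2, 2168 to September 2, 2175: 7 years, of which 1 contains a Feb 29 — 6×365 + 1×366 = 2556 days.
September 2175: 30 − 2 = 28 days remain.
Then October (31), November (30): 31 + 30 = 61 days.
December 1–25, 2175: 25 days.
Residual: 114 days.
Total: 2670 days.
2670 mod 7 = 3, so 3 days after Friday is Monday.

Monday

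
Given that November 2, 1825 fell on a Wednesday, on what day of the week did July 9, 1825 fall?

Saturday

Count forward from the earlier date (July 9, 1825) to the later (November 2, 1825):
July 1825: 31 − 9 = 22 days remain.
Then August (31), September (30), October (31): 31 + 30 + 31 = 92 days.
November 1–2, 1825: 2 days.
Total: 22 + 92 + 2 = 116 days.
116 mod 7 = 4, so 4 days before Wednesday is Saturday.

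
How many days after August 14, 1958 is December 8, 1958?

116

August 1958: 31 − 14 = 17 days remain.
Then September (30), October (31), November (30): 30 + 31 + 30 = 91 days.
December 1–8, 1958: 8 days.
Total: 17 + 91 + 8 = 116 days.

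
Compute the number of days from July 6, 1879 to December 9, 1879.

July 1879: 31 − 6 = 25 days remain.
Then August (31), September (30), October (31), November (30): 31 + 30 + 31 + 30 = 122 days.
December 1–9, 1879: 9 days.
Total: 25 + 122 + 9 = 156 days.

156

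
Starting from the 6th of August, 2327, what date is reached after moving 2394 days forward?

the 24th of February, 2334

Count 2394 days after August 6, 2327:
August 6, 2327 → August 6, 2328: 366 days (2328 is a leap year).
August 6, 2328 → August 6, 2329: 365 days.
August 6, 2329 → August 6, 2330: 365 days.
August 6, 2330 → August 6, 2331: 365 days.
August 6, 2331 → August 6, 2332: 366 days (2332 is a leap year).
August 6, 2332 → August 6, 2333: 365 days.
August 2333: 31 − 6 = 25 days remain.
Then September (30), October (31), November (30), December (31), January (31): 30 + 31 + 30 + 31 + 31 = 153 days.
February 1–24, 2334: 24 days (2334 is not a leap year).
Residual: 202 days.
Total: 2394 days.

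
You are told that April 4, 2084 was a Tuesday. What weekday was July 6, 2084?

Thursday

April 2084: 30 − 4 = 26 days remain.
Then May (31), June (30): 31 + 30 = 61 days.
July 1–6, 2084: 6 days.
Total: 26 + 61 + 6 = 93 days.
93 mod 7 = 2, so 2 days after Tuesday is Thursday.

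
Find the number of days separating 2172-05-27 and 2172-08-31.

May 2172: 31 − 27 = 4 days remain.
Then June (30), July (31): 30 + 31 = 61 days.
August 1–31, 2172: 31 days.
Total: 4 + 61 + 31 = 96 days.

96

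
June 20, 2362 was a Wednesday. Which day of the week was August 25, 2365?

Wednesday

Day-of-year of June 20, 2362: 171.
Day-of-year of August 25, 2365: 237.
2362 has 365 days, so 365 − 171 = 194 days remain in 2362.
Full years: 2363: 365; 2364: 366. Sum = 731.
Total: 194 + 731 + 237 = 1162 days.
1162 is a multiple of 7, so August 25, 2365 falls on the same weekday: Wednesday.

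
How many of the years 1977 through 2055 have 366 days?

19

Years divisible by 4: 1980, 1984, …, 2052 — 19 in all.
2000 is divisible by 400, so still leap.
No century exceptions apply. Count: 19.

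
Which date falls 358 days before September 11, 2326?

September 18, 2325

Count 358 days before September 11, 2326:
September 2325: 30 − 18 = 12 days remain.
Then 11 full months totalling 335 days.
September 1–11, 2326: 11 days.
Total: 12 + 335 + 11 = 358 days.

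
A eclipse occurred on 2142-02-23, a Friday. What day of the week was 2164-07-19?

Thursday

Day-of-year of February 23, 2142: 54.
Day-of-year of July 19, 2164: 201.
2142 has 365 days, so 365 − 54 = 311 days remain in 2142.
Full years 2143–2163: 16 common + 5 leap = 16×365 + 5×366 = 7670 days.
Total: 311 + 7670 + 201 = 8182 days.
8182 mod 7 = 6, so 6 days after Friday is Thursday.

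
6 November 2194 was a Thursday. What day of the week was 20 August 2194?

Wednesday

Count forward from the earlier date (August 20, 2194) to the later (November 6, 2194):
August 2194: 31 − 20 = 11 days remain.
Then September (30), October (31): 30 + 31 = 61 days.
November 1–6, 2194: 6 days.
Total: 11 + 61 + 6 = 78 days.
78 mod 7 = 1, so 1 day before Thursday is Wednesday.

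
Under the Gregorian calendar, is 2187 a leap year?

2187 is not a leap year.

No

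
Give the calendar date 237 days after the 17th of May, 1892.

the 9th of January, 1893

Count 237 days after May 17, 1892:
Day-of-year of May 17, 1892: 138.
Day-of-year of January 9, 1893: 9.
1892 has 366 days, so 366 − 138 = 228 days remain in 1892.
Total: 228 + 9 = 237 days.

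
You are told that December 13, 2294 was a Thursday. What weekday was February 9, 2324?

Saturday

From December 13, 2294 to December 13, 2323: 29 years, of which 6 contain a Feb 29 — 23×365 + 6×366 = 10591 days.
(2300 is not a leap year (divisible by 100 but not 400).)
December 2323: 31 − 13 = 18 days remain.
Then January (31): 31 days.
February 1–9, 2324: 9 days (2324 is a leap year).
Residual: 58 days.
Total: 10649 days.
10649 mod 7 = 2, so 2 days after Thursday is Saturday.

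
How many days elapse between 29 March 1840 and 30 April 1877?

13546

From March 29, 1840 to March 29, 1877: 37 years, of which 9 contain a Feb 29 — 28×365 + 9×366 = 13514 days.
March 1877: 31 − 29 = 2 days remain.
April 1–30, 1877: 30 days.
Residual: 32 days.
Total: 13546 days.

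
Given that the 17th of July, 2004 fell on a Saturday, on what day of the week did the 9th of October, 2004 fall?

Saturday

July 2004: 31 − 17 = 14 days remain.
Then August (31), September (30): 31 + 30 = 61 days.
October 1–9, 2004: 9 days.
Total: 14 + 61 + 9 = 84 days.
84 is a multiple of 7, so the 9th of October, 2004 falls on the same weekday: Saturday.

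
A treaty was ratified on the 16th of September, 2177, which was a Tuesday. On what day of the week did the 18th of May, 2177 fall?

Sunday

Count forward from the earlier date (May 18, 2177) to the later (September 16, 2177):
May 2177: 31 − 18 = 13 days remain.
Then June (30), July (31), August (31): 30 + 31 + 31 = 92 days.
September 1–16, 2177: 16 days.
Total: 13 + 92 + 16 = 121 days.
121 mod 7 = 2, so 2 days before Tuesday is Sunday.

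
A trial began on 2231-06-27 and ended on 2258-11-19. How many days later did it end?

10007

From June 27, 2231 to June 27, 2258: 27 years, of which 7 contain a Feb 29 — 20×365 + 7×366 = 9862 days.
June 2258: 30 − 27 = 3 days remain.
Then July (31), August (31), September (30), October (31): 31 + 31 + 30 + 31 = 123 days.
November 1–19, 2258: 19 days.
Residual: 145 days.
Total: 10007 days.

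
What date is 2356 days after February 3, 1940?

July 17, 1946

Count 2356 days after February 3, 1940:
Day-of-year of February 3, 1940: 34.
Day-of-year of July 17, 1946: 198.
1940 has 366 days, so 366 − 34 = 332 days remain in 1940.
Full years: 1941: 365; 1942: 365; 1943: 365; 1944: 366; 1945: 365. Sum = 1826.
Total: 332 + 1826 + 198 = 2356 days.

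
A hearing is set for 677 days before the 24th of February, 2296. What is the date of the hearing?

the 18th of April, 2294

Count 677 days before February 24, 2296:
Day-of-year of April 18, 2294: 108.
Day-of-year of February 24, 2296: 55.
2294 has 365 days, so 365 − 108 = 257 days remain in 2294.
Full years: 2295: 365. Sum = 365.
Total: 257 + 365 + 55 = 677 days.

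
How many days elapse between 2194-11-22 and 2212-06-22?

Day-of-year of November 22, 2194: 326.
Day-of-year of June 22, 2212: 174.
2194 has 365 days, so 365 − 326 = 39 days remain in 2194.
Full years 2195–2211: 14 common + 3 leap = 14×365 + 3×366 = 6208 days.
Total: 39 + 6208 + 174 = 6421 days.

6421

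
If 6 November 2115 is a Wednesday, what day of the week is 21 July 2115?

Sunday

Count forward from the earlier date (July 21, 2115) to the later (November 6, 2115):
July 2115: 31 − 21 = 10 days remain.
Then August (31), September (30), October (31): 31 + 30 + 31 = 92 days.
November 1–6, 2115: 6 days.
Total: 10 + 92 + 6 = 108 days.
108 mod 7 = 3, so 3 days before Wednesday is Sunday.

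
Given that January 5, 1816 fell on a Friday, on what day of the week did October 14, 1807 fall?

Count forward from the earlier date (October 14, 1807) to the later (January 5, 1816):
Day-of-year of October 14, 1807: 287.
Day-of-year of January 5, 1816: 5.
1807 has 365 days, so 365 − 287 = 78 days remain in 1807.
Full years 1808–1815: 6 common + 2 leap = 6×365 + 2×366 = 2922 days.
Total: 78 + 2922 + 5 = 3005 days.
3005 mod 7 = 2, so 2 days before Friday is Wednesday.

Wednesday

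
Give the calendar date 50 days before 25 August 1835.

6 July 1835

Count 50 days before August 25, 1835:
July 1835: 31 − 6 = 25 days remain.
August 1–25, 1835: 25 days.
Total: 25 + 25 = 50 days.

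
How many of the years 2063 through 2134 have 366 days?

Years divisible by 4: 2064, 2068, …, 2132 — 18 in all.
Of these, 2100 is divisible by 100 but not 400, so not leap.
Leap years: 18 − 1 = 17.

17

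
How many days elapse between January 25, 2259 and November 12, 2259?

January 2259: 31 − 25 = 6 days remain.
Then 9 full months totalling 273 days.
November 1–12, 2259: 12 days.
Total: 6 + 273 + 12 = 291 days.

291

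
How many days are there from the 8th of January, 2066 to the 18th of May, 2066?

130

January 2066: 31 − 8 = 23 days remain.
Then February 2066 (28), March (31), April (30): 28 + 31 + 30 = 89 days.
May 1–18, 2066: 18 days.
Total: 23 + 89 + 18 = 130 days.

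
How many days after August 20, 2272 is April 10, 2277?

August 20, 2272 → August 20, 2273: 365 days.
August 20, 2273 → August 20, 2274: 365 days.
August 20, 2274 → August 20, 2275: 365 days.
August 20, 2275 → August 20, 2276: 366 days (2276 is a leap year).
August 2276: 31 − 20 = 11 days remain.
Then September (30), October (31), November (30), December (31), January (31), February 2277 (28), March (31): 30 + 31 + 30 + 31 + 31 + 28 + 31 = 212 days.
April 1–10, 2277: 10 days.
Residual: 233 days.
Total: 1694 days.

1694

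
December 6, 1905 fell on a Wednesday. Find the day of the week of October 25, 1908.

December 6, 1905 → December 6, 1906: 365 days.
December 6, 1906 → December 6, 1907: 365 days.
December 1907: 31 − 6 = 25 days remain.
Then 9 full months totalling 274 days.
October 1–25, 1908: 25 days.
Residual: 324 days.
Total: 1054 days.
1054 mod 7 = 4, so 4 days after Wednesday is Sunday.

Sunday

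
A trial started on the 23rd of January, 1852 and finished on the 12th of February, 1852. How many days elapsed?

January 1852: 31 − 23 = 8 days remain.
February 1–12, 1852: 12 days (1852 is a leap year).
Total: 8 + 12 = 20 days.

20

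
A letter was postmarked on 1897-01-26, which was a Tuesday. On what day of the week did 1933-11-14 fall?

From January 26, 1897 to January 26, 1933: 36 years, of which 8 contain a Feb 29 — 28×365 + 8×366 = 13148 days.
(1900 is not a leap year (divisible by 100 but not 400).)
January 1933: 31 − 26 = 5 days remain.
Then 9 full months totalling 273 days.
November 1–14, 1933: 14 days.
Residual: 292 days.
Total: 13440 days.
13440 is a multiple of 7, so 1933-11-14 falls on the same weekday: Tuesday.

Tuesday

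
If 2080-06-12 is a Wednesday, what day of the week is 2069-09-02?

Monday

Count forward from the earlier date (September 2, 2069) to the later (June 12, 2080):
Day-of-year of September 2, 2069: 245.
Day-of-year of June 12, 2080: 164.
2069 has 365 days, so 365 − 245 = 120 days remain in 2069.
Full years 2070–2079: 8 common + 2 leap = 8×365 + 2×366 = 3652 days.
Total: 120 + 3652 + 164 = 3936 days.
3936 mod 7 = 2, so 2 days before Wednesday is Monday.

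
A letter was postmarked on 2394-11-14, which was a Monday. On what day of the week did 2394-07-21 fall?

Count forward from the earlier date (July 21, 2394) to the later (November 14, 2394):
July 2394: 31 − 21 = 10 days remain.
Then August (31), September (30), October (31): 31 + 30 + 31 = 92 days.
November 1–14, 2394: 14 days.
Total: 10 + 92 + 14 = 116 days.
116 mod 7 = 4, so 4 days before Monday is Thursday.

Thursday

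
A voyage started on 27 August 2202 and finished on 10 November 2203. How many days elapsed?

Day-of-year of August 27, 2202: 239.
Day-of-year of November 10, 2203: 314.
2202 has 365 days, so 365 − 239 = 126 days remain in 2202.
Total: 126 + 314 = 440 days.

440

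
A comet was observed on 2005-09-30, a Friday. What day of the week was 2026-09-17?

Thursday

From September 30, 2005 to September 30, 2025: 20 years, of which 5 contain a Feb 29 — 15×365 + 5×366 = 7305 days.
September 2025: 30 − 30 = 0 days remain.
Then 11 full months totalling 335 days.
September 1–17, 2026: 17 days.
Residual: 352 days.
Total: 7657 days.
7657 mod 7 = 6, so 6 days after Friday is Thursday.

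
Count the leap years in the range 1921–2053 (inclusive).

33

Years divisible by 4: 1924, 1928, …, 2052 — 33 in all.
2000 is divisible by 400, so still leap.
No century exceptions apply. Count: 33.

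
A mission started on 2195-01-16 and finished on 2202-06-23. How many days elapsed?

2714

From January 16, 2195 to January 16, 2202: 7 years, of which 1 contains a Feb 29 — 6×365 + 1×366 = 2556 days.
(2200 is not a leap year (divisible by 100 but not 400).)
January 2202: 31 − 16 = 15 days remain.
Then February 2202 (28), March (31), April (30), May (31): 28 + 31 + 30 + 31 = 120 days.
June 1–23, 2202: 23 days.
Residual: 158 days.
Total: 2714 days.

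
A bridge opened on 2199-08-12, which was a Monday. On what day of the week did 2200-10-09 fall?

Day-of-year of August 12, 2199: 224.
Day-of-year of October 9, 2200: 282.
2199 has 365 days, so 365 − 224 = 141 days remain in 2199.
Total: 141 + 282 = 423 days.
423 mod 7 = 3, so 3 days after Monday is Thursday.

Thursday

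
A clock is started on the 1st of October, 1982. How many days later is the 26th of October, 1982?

Within October 1982: 26 − 1 = 25 days.

25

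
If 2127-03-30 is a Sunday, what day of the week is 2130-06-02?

Friday

Day-of-year of March 30, 2127: 89.
Day-of-year of June 2, 2130: 153.
2127 has 365 days, so 365 − 89 = 276 days remain in 2127.
Full years: 2128: 366; 2129: 365. Sum = 731.
Total: 276 + 731 + 153 = 1160 days.
1160 mod 7 = 5, so 5 days after Sunday is Friday.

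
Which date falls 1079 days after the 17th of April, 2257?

the 31st of March, 2260

Count 1079 days after April 17, 2257:
April 17, 2257 → April 17, 2258: 365 days.
April 17, 2258 → April 17, 2259: 365 days.
April 2259: 30 − 17 = 13 days remain.
Then 10 full months totalling 305 days.
March 1–31, 2260: 31 days.
Residual: 349 days.
Total: 1079 days.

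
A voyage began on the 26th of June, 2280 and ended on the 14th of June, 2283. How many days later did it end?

Day-of-year of June 26, 2280: 178.
Day-of-year of June 14, 2283: 165.
2280 has 366 days, so 366 − 178 = 188 days remain in 2280.
Full years: 2281: 365; 2282: 365. Sum = 730.
Total: 188 + 730 + 165 = 1083 days.

1083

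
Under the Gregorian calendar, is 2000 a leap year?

Yes

2000 is a leap year (divisible by 400).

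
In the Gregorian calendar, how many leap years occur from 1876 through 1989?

28

Years divisible by 4: 1876, 1880, …, 1988 — 29 in all.
Of these, 1900 is divisible by 100 but not 400, so not leap.
Leap years: 29 − 1 = 28.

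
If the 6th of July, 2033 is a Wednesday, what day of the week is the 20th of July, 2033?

Within July 2033: 20 − 6 = 14 days.
14 is a multiple of 7, so the 20th of July, 2033 falls on the same weekday: Wednesday.

Wednesday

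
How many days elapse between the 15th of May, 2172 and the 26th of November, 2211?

From May 15, 2172 to May 15, 2211: 39 years, of which 8 contain a Feb 29 — 31×365 + 8×366 = 14243 days.
(2200 is not a leap year (divisible by 100 but not 400).)
May 2211: 31 − 15 = 16 days remain.
Then June (30), July (31), August (31), September (30), October (31): 30 + 31 + 31 + 30 + 31 = 153 days.
November 1–26, 2211: 26 days.
Residual: 195 days.
Total: 14438 days.

14438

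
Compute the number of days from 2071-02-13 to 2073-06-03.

February 2071: 28 − 13 = 15 days remain (2071 is not a leap year, so February has 28 days).
Then 27 full months totalling 823 days.
June 1–3, 2073: 3 days.
Total: 15 + 823 + 3 = 841 days.

841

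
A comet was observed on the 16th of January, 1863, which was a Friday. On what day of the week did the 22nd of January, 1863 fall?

Within January 1863: 22 − 16 = 6 days.
6 mod 7 = 6, so 6 days after Friday is Thursday.

Thursday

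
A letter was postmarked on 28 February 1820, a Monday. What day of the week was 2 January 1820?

Sunday

Count forward from the earlier date (January 2, 1820) to the later (February 28, 1820):
January 1820: 31 − 2 = 29 days remain.
February 1–28, 1820: 28 days (1820 is a leap year).
Total: 29 + 28 = 57 days.
57 mod 7 = 1, so 1 day before Monday is Sunday.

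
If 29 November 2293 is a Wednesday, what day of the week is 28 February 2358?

Friday

From November 29, 2293 to November 29, 2357: 64 years, of which 15 contain a Feb 29 — 49×365 + 15×366 = 23375 days.
(2300 is not a leap year (divisible by 100 but not 400).)
November 2357: 30 − 29 = 1 day remains.
Then December (31), January (31): 31 + 31 = 62 days.
February 1–28, 2358: 28 days (2358 is not a leap year).
Residual: 91 days.
Total: 23466 days.
23466 mod 7 = 2, so 2 days after Wednesday is Friday.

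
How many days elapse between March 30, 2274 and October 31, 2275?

Day-of-year of March 30, 2274: 89.
Day-of-year of October 31, 2275: 304.
2274 has 365 days, so 365 − 89 = 276 days remain in 2274.
Total: 276 + 304 = 580 days.

580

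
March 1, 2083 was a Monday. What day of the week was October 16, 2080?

Wednesday

Count forward from the earlier date (October 16, 2080) to the later (March 1, 2083):
October 16, 2080 → October 16, 2081: 365 days.
October 16, 2081 → October 16, 2082: 365 days.
October 2082: 31 − 16 = 15 days remain.
Then November (30), December (31), January (31), February 2083 (28): 30 + 31 + 31 + 28 = 120 days.
March 1, 2083: 1 day.
Residual: 136 days.
Total: 866 days.
866 mod 7 = 5, so 5 days before Monday is Wednesday.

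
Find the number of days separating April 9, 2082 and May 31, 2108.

Day-of-year of April 9, 2082: 99.
Day-of-year of May 31, 2108: 152.
2082 has 365 days, so 365 − 99 = 266 days remain in 2082.
Full years 2083–2107: 20 common + 5 leap = 20×365 + 5×366 = 9130 days.
Total: 266 + 9130 + 152 = 9548 days.

9548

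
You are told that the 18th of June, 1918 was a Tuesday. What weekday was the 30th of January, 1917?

Count forward from the earlier date (January 30, 1917) to the later (June 18, 1918):
January 30, 1917 → January 30, 1918: 365 days.
January 1918: 31 − 30 = 1 day remains.
Then February 1918 (28), March (31), April (30), May (31): 28 + 31 + 30 + 31 = 120 days.
June 1–18, 1918: 18 days.
Residual: 139 days.
Total: 504 days.
504 is a multiple of 7, so the 30th of January, 1917 falls on the same weekday: Tuesday.

Tuesday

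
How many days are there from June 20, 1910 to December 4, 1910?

June 1910: 30 − 20 = 10 days remain.
Then July (31), August (31), September (30), October (31), November (30): 31 + 31 + 30 + 31 + 30 = 153 days.
December 1–4, 1910: 4 days.
Total: 10 + 153 + 4 = 167 days.

167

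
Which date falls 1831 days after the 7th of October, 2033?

the 12th of October, 2038

Count 1831 days after October 7, 2033:
Day-of-year of October 7, 2033: 280.
Day-of-year of October 12, 2038: 285.
2033 has 365 days, so 365 − 280 = 85 days remain in 2033.
Full years: 2034: 365; 2035: 365; 2036: 366; 2037: 365. Sum = 1461.
Total: 85 + 1461 + 285 = 1831 days.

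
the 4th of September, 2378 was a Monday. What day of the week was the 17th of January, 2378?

Count forward from the earlier date (January 17, 2378) to the later (September 4, 2378):
January 2378: 31 − 17 = 14 days remain.
Then February 2378 (28), March (31), April (30), May (31), June (30), July (31), August (31): 28 + 31 + 30 + 31 + 30 + 31 + 31 = 212 days.
September 1–4, 2378: 4 days.
Total: 14 + 212 + 4 = 230 days.
230 mod 7 = 6, so 6 days before Monday is Tuesday.

Tuesday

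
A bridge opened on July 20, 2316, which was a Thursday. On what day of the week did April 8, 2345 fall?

Sunday

Day-of-year of July 20, 2316: 202.
Day-of-year of April 8, 2345: 98.
2316 has 366 days, so 366 − 202 = 164 days remain in 2316.
Full years 2317–2344: 21 common + 7 leap = 21×365 + 7×366 = 10227 days.
Total: 164 + 10227 + 98 = 10489 days.
10489 mod 7 = 3, so 3 days after Thursday is Sunday.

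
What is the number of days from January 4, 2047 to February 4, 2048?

January 2047: 31 − 4 = 27 days remain.
Then 12 full months totalling 365 days.
February 1–4, 2048: 4 days (2048 is a leap year).
Total: 27 + 365 + 4 = 396 days.

396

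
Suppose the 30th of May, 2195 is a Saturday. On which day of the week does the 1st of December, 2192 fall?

Count forward from the earlier date (December 1, 2192) to the later (May 30, 2195):
December 1, 2192 → December 1, 2193: 365 days.
December 1, 2193 → December 1, 2194: 365 days.
December 2194: 31 − 1 = 30 days remain.
Then January (31), February 2195 (28), March (31), April (30): 31 + 28 + 31 + 30 = 120 days.
May 1–30, 2195: 30 days.
Residual: 180 days.
Total: 910 days.
910 is a multiple of 7, so the 1st of December, 2192 falls on the same weekday: Saturday.

Saturday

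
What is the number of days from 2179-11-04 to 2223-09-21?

Day-of-year of November 4, 2179: 308.
Day-of-year of September 21, 2223: 264.
2179 has 365 days, so 365 − 308 = 57 days remain in 2179.
Full years 2180–2222: 33 common + 10 leap = 33×365 + 10×366 = 15705 days.
Total: 57 + 15705 + 264 = 16026 days.

16026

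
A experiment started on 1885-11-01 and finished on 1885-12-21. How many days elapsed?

November 1885: 30 − 1 = 29 days remain.
December 1–21, 1885: 21 days.
Total: 29 + 21 = 50 days.

50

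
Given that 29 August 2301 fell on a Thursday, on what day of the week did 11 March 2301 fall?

Count forward from the earlier date (March 11, 2301) to the later (August 29, 2301):
March 2301: 31 − 11 = 20 days remain.
Then April (30), May (31), June (30), July (31): 30 + 31 + 30 + 31 = 122 days.
August 1–29, 2301: 29 days.
Total: 20 + 122 + 29 = 171 days.
171 mod 7 = 3, so 3 days before Thursday is Monday.

Monday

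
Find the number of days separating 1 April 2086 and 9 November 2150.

23597

From April 1, 2086 to April 1, 2150: 64 years, of which 15 contain a Feb 29 — 49×365 + 15×366 = 23375 days.
(2100 is not a leap year (divisible by 100 but not 400).)
April 2150: 30 − 1 = 29 days remain.
Then May (31), June (30), July (31), August (31), September (30), October (31): 31 + 30 + 31 + 31 + 30 + 31 = 184 days.
November 1–9, 2150: 9 days.
Residual: 222 days.
Total: 23597 days.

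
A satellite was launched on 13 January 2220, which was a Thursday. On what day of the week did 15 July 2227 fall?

Day-of-year of January 13, 2220: 13.
Day-of-year of July 15, 2227: 196.
2220 has 366 days, so 366 − 13 = 353 days remain in 2220.
Full years: 2221: 365; 2222: 365; 2223: 365; 2224: 366; 2225: 365; 2226: 365. Sum = 2191.
Total: 353 + 2191 + 196 = 2740 days.
2740 mod 7 = 3, so 3 days after Thursday is Sunday.

Sunday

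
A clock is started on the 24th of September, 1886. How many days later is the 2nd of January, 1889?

September 24, 1886 → September 24, 1887: 365 days.
September 24, 1887 → September 24, 1888: 366 days (1888 is a leap year).
September 1888: 30 − 24 = 6 days remain.
Then October (31), November (30), December (31): 31 + 30 + 31 = 92 days.
January 1–2, 1889: 2 days.
Residual: 100 days.
Total: 831 days.

831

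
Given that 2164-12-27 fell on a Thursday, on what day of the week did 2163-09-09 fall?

Friday

Count forward from the earlier date (September 9, 2163) to the later (December 27, 2164):
September 2163: 30 − 9 = 21 days remain.
Then 14 full months totalling 427 days.
December 1–27, 2164: 27 days.
Total: 21 + 427 + 27 = 475 days.
475 mod 7 = 6, so 6 days before Thursday is Friday.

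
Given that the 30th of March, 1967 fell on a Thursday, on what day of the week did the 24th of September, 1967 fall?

Sunday

March 1967: 31 − 30 = 1 day remains.
Then April (30), May (31), June (30), July (31), August (31): 30 + 31 + 30 + 31 + 31 = 153 days.
September 1–24, 1967: 24 days.
Total: 1 + 153 + 24 = 178 days.
178 mod 7 = 3, so 3 days after Thursday is Sunday.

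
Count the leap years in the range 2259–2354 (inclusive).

23

Years divisible by 4: 2260, 2264, …, 2352 — 24 in all.
Of these, 2300 is divisible by 100 but not 400, so not leap.
Leap years: 24 − 1 = 23.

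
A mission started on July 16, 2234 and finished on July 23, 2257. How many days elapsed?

From July 16, 2234 to July 16, 2257: 23 years, of which 6 contain a Feb 29 — 17×365 + 6×366 = 8401 days.
Within July 2257: 23 − 16 = 7 days.
Total: 8408 days.

8408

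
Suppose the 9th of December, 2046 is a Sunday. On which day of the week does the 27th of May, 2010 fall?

Thursday

Count forward from the earlier date (May 27, 2010) to the later (December 9, 2046):
From May 27, 2010 to May 27, 2046: 36 years, of which 9 contain a Feb 29 — 27×365 + 9×366 = 13149 days.
May 2046: 31 − 27 = 4 days remain.
Then June (30), July (31), August (31), September (30), October (31), November (30): 30 + 31 + 31 + 30 + 31 + 30 = 183 days.
December 1–9, 2046: 9 days.
Residual: 196 days.
Total: 13345 days.
13345 mod 7 = 3, so 3 days before Sunday is Thursday.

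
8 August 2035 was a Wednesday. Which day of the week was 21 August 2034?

Count forward from the earlier date (August 21, 2034) to the later (August 8, 2035):
August 2034: 31 − 21 = 10 days remain.
Then 11 full months totalling 334 days.
August 1–8, 2035: 8 days.
Residual: 352 days.
Total: 352 days.
352 mod 7 = 2, so 2 days before Wednesday is Monday.

Monday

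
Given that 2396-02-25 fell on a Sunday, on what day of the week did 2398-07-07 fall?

February 25, 2396 → February 25, 2397: 366 days (2396 is a leap year).
February 25, 2397 → February 25, 2398: 365 days.
February 2398: 28 − 25 = 3 days remain (2398 is not a leap year, so February has 28 days).
Then March (31), April (30), May (31), June (30): 31 + 30 + 31 + 30 = 122 days.
July 1–7, 2398: 7 days.
Residual: 132 days.
Total: 863 days.
863 mod 7 = 2, so 2 days after Sunday is Tuesday.

Tuesday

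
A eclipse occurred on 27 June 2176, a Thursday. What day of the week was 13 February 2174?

Count forward from the earlier date (February 13, 2174) to the later (June 27, 2176):
Day-of-year of February 13, 2174: 44.
Day-of-year of June 27, 2176: 179.
2174 has 365 days, so 365 − 44 = 321 days remain in 2174.
Full years: 2175: 365. Sum = 365.
Total: 321 + 365 + 179 = 865 days.
865 mod 7 = 4, so 4 days before Thursday is Sunday.

Sunday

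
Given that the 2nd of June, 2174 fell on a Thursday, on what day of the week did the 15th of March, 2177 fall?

Day-of-year of June 2, 2174: 153.
Day-of-year of March 15, 2177: 74.
2174 has 365 days, so 365 − 153 = 212 days remain in 2174.
Full years: 2175: 365; 2176: 366. Sum = 731.
Total: 212 + 731 + 74 = 1017 days.
1017 mod 7 = 2, so 2 days after Thursday is Saturday.

Saturday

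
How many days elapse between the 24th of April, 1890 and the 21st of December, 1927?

Day-of-year of April 24, 1890: 114.
Day-of-year of December 21, 1927: 355.
1890 has 365 days, so 365 − 114 = 251 days remain in 1890.
Full years 1891–1926: 28 common + 8 leap = 28×365 + 8×366 = 13148 days.
Total: 251 + 13148 + 355 = 13754 days.

13754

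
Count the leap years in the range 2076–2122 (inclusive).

Years divisible by 4 in [2076, 2122]: 2076, 2080, 2084, 2088, 2092, 2096, 2100, 2104, 2108, 2112, 2116, 2120.
Of these, 2100 is divisible by 100 but not 400, so not leap.
Leap years: 12 − 1 = 11.

11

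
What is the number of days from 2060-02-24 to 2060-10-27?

246

February 2060: 29 − 24 = 5 days remain (2060 is a leap year, so February has 29 days).
Then March (31), April (30), May (31), June (30), July (31), August (31), September (30): 31 + 30 + 31 + 30 + 31 + 31 + 30 = 214 days.
October 1–27, 2060: 27 days.
Total: 5 + 214 + 27 = 246 days.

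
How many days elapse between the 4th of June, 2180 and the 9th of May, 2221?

14948

Day-of-year of June 4, 2180: 156.
Day-of-year of May 9, 2221: 129.
2180 has 366 days, so 366 − 156 = 210 days remain in 2180.
Full years 2181–2220: 31 common + 9 leap = 31×365 + 9×366 = 14609 days.
Total: 210 + 14609 + 129 = 14948 days.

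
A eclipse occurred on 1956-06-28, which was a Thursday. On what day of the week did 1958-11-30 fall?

Sunday

June 1956: 30 − 28 = 2 days remain.
Then 28 full months totalling 853 days.
November 1–30, 1958: 30 days.
Total: 2 + 853 + 30 = 885 days.
885 mod 7 = 3, so 3 days after Thursday is Sunday.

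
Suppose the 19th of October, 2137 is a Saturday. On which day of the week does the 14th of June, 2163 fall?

From October 19, 2137 to October 19, 2162: 25 years, of which 6 contain a Feb 29 — 19×365 + 6×366 = 9131 days.
October 2162: 31 − 19 = 12 days remain.
Then November (30), December (31), January (31), February 2163 (28), March (31), April (30), May (31): 30 + 31 + 31 + 28 + 31 + 30 + 31 = 212 days.
June 1–14, 2163: 14 days.
Residual: 238 days.
Total: 9369 days.
9369 mod 7 = 3, so 3 days after Saturday is Tuesday.

Tuesday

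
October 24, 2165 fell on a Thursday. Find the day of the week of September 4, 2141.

Count forward from the earlier date (September 4, 2141) to the later (October 24, 2165):
Day-of-year of September 4, 2141: 247.
Day-of-year of October 24, 2165: 297.
2141 has 365 days, so 365 − 247 = 118 days remain in 2141.
Full years 2142–2164: 17 common + 6 leap = 17×365 + 6×366 = 8401 days.
Total: 118 + 8401 + 297 = 8816 days.
8816 mod 7 = 3, so 3 days before Thursday is Monday.

Monday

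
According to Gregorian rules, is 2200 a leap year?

No

2200 is not a leap year (divisible by 100 but not 400).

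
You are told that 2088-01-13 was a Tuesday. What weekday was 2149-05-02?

Friday

From January 13, 2088 to January 13, 2149: 61 years, of which 15 contain a Feb 29 — 46×365 + 15×366 = 22280 days.
(2100 is not a leap year (divisible by 100 but not 400).)
January 2149: 31 − 13 = 18 days remain.
Then February 2149 (28), March (31), April (30): 28 + 31 + 30 = 89 days.
May 1–2, 2149: 2 days.
Residual: 109 days.
Total: 22389 days.
22389 mod 7 = 3, so 3 days after Tuesday is Friday.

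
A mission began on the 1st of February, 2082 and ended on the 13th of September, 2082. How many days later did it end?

February 2082: 28 − 1 = 27 days remain (2082 is not a leap year, so February has 28 days).
Then March (31), April (30), May (31), June (30), July (31), August (31): 31 + 30 + 31 + 30 + 31 + 31 = 184 days.
September 1–13, 2082: 13 days.
Total: 27 + 184 + 13 = 224 days.

224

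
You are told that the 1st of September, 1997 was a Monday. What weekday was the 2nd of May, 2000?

Tuesday

Day-of-year of September 1, 1997: 244.
Day-of-year of May 2, 2000: 123.
1997 has 365 days, so 365 − 244 = 121 days remain in 1997.
Full years: 1998: 365; 1999: 365. Sum = 730.
Total: 121 + 730 + 123 = 974 days.
974 mod 7 = 1, so 1 day after Monday is Tuesday.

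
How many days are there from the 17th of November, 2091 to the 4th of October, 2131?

From November 17, 2091 to November 17, 2130: 39 years, of which 9 contain a Feb 29 — 30×365 + 9×366 = 14244 days.
(2100 is not a leap year (divisible by 100 but not 400).)
November 2130: 30 − 17 = 13 days remain.
Then 10 full months totalling 304 days.
October 1–4, 2131: 4 days.
Residual: 321 days.
Total: 14565 days.

14565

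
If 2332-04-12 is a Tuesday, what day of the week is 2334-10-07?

Day-of-year of April 12, 2332: 103.
Day-of-year of October 7, 2334: 280.
2332 has 366 days, so 366 − 103 = 263 days remain in 2332.
Full years: 2333: 365. Sum = 365.
Total: 263 + 365 + 280 = 908 days.
908 mod 7 = 5, so 5 days after Tuesday is Sunday.

Sunday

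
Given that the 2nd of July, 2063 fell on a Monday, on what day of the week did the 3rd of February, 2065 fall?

July 2063: 31 − 2 = 29 days remain.
Then 18 full months totalling 550 days.
February 1–3, 2065: 3 days (2065 is not a leap year).
Total: 29 + 550 + 3 = 582 days.
582 mod 7 = 1, so 1 day after Monday is Tuesday.

Tuesday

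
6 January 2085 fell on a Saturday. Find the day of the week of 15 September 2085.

Saturday

January 2085: 31 − 6 = 25 days remain.
Then February 2085 (28), March (31), April (30), May (31), June (30), July (31), August (31): 28 + 31 + 30 + 31 + 30 + 31 + 31 = 212 days.
September 1–15, 2085: 15 days.
Total: 25 + 212 + 15 = 252 days.
252 is a multiple of 7, so 15 September 2085 falls on the same weekday: Saturday.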